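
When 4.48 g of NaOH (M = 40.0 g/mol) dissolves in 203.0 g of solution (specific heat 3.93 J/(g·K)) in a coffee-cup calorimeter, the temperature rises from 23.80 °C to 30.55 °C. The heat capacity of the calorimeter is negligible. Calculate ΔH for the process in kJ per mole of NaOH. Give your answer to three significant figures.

|ΔT| = |30.55 − 23.80| = 6.75 °C
|q_surr| = (203.0 × 3.93) × 6.75 = 797.79 × 6.75 = 5385 J
n(NaOH) = 4.48 / 40.0 = 0.1120 mol
Temperature rose, so q_rxn = −|q_surr| = -5.385 kJ
ΔH = q_rxn / n = -48.08 kJ/mol

ΔH = -48.1 kJ/mol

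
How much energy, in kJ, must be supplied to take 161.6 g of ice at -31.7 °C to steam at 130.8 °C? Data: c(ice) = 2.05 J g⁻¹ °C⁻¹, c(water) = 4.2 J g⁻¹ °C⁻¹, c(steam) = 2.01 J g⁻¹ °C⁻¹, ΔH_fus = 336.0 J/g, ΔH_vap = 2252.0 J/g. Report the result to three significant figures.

q = 507 kJ

q1 (heat ice -31.7→0.0 °C): 161.6 × 2.05 × 31.7 = 10502 J
q2 (melt at 0 °C): 161.6 × 336.0 = 54298 J
q3 (heat water 0.0→100.0 °C): 161.6 × 4.2 × 100.0 = 67872 J
q4 (vaporize at 100 °C): 161.6 × 2252.0 = 363923 J
q5 (heat steam 100.0→130.8 °C): 161.6 × 2.01 × 30.8 = 10004 J
Total: 10502 + 54298 + 67872 + 363923 + 10004 = 506599 J = 507 kJ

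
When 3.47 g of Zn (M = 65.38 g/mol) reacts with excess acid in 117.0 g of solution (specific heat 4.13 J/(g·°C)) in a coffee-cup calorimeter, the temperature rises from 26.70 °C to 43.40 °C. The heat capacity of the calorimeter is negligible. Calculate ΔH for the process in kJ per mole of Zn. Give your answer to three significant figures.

ΔH = -152 kJ/mol

|ΔT| = |43.40 − 26.70| = 16.70 °C
|q_surr| = (117.0 × 4.13) × 16.70 = 483.21 × 16.70 = 8070 J
n(Zn) = 3.47 / 65.38 = 0.05307 mol
Temperature rose, so q_rxn = −|q_surr| = -8.070 kJ
ΔH = q_rxn / n = -152.1 kJ/mol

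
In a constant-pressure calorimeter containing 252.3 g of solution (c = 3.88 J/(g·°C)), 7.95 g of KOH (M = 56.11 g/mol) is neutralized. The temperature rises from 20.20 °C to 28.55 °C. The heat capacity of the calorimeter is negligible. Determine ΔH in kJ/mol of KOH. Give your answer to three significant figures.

|ΔT| = |28.55 − 20.20| = 8.35 °C
|q_surr| = (252.3 × 3.88) × 8.35 = 978.924 × 8.35 = 8174 J
n(KOH) = 7.95 / 56.11 = 0.1417 mol
Temperature rose, so q_rxn = −|q_surr| = -8.174 kJ
ΔH = q_rxn / n = -57.69 kJ/mol

ΔH = -57.7 kJ/mol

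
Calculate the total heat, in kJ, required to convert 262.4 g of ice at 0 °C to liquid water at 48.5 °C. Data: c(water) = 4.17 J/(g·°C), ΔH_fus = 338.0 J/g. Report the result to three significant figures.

q = 142 kJ

q1 (melt at 0 °C): 262.4 × 338.0 = 88691 J
q2 (heat water 0.0→48.5 °C): 262.4 × 4.17 × 48.5 = 53069 J
Total: 88691 + 53069 = 141760 J = 142 kJ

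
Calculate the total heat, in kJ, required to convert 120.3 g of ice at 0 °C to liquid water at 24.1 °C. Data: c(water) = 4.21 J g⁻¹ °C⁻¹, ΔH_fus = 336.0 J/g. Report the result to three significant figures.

q = 52.6 kJ

q1 (melt at 0 °C): 120.3 × 336.0 = 40421 J
q2 (heat water 0.0→24.1 °C): 120.3 × 4.21 × 24.1 = 12206 J
Total: 40421 + 12206 = 52627 J = 52.6 kJ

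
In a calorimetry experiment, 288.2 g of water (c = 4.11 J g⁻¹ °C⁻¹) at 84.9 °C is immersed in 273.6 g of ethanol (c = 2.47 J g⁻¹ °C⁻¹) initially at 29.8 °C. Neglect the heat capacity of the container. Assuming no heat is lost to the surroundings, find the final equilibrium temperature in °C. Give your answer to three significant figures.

T_f = 64.9 °C

Heat lost by water = heat gained by ethanol.
(288.2)(4.11)(84.9 − T) = (273.6)(2.47)(T − 29.8)
1184.502 (84.9 − T) = 675.792 (T − 29.8)
100560 − 1184.502 T = 675.792 T − 20139
120699 = 1860.294 T
T = 64.88 °C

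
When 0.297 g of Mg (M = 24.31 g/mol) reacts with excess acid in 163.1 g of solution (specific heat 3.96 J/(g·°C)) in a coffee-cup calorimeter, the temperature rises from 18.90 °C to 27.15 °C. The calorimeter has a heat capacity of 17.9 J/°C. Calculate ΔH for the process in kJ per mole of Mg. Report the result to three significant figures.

ΔH = -448 kJ/mol

|ΔT| = |27.15 − 18.90| = 8.25 °C
|q_surr| = (163.1 × 3.96 + 17.9) × 8.25 = 663.776 × 8.25 = 5476 J
n(Mg) = 0.297 / 24.31 = 0.01222 mol
Temperature rose, so q_rxn = −|q_surr| = -5.476 kJ
ΔH = q_rxn / n = -448.1 kJ/mol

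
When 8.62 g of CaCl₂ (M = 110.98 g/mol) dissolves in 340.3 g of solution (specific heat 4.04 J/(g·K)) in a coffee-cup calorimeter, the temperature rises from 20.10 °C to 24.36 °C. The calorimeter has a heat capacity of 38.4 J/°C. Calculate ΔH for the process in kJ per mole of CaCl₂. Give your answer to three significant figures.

|ΔT| = |24.36 − 20.10| = 4.26 °C
|q_surr| = (340.3 × 4.04 + 38.4) × 4.26 = 1413.212 × 4.26 = 6020 J
n(CaCl₂) = 8.62 / 110.98 = 0.07767 mol
Temperature rose, so q_rxn = −|q_surr| = -6.020 kJ
ΔH = q_rxn / n = -77.51 kJ/mol

ΔH = -77.5 kJ/mol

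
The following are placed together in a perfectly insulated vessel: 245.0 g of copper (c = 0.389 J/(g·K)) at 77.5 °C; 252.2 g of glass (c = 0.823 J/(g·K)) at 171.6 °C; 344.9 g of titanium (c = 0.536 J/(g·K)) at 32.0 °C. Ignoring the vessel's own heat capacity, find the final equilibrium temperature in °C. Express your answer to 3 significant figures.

T_f = 100 °C

Σ mᵢcᵢ(T − Tᵢ) = 0  ⇒  T = Σ mᵢcᵢTᵢ / Σ mᵢcᵢ
Σ mᵢcᵢ = 245.0×0.389 + 252.2×0.823 + 344.9×0.536 = 487.7320
Σ mᵢcᵢTᵢ = 95.305×77.5 + 207.5606×171.6 + 184.8664×32.0 = 48919
T = 48919 / 487.7320 = 100.3 °C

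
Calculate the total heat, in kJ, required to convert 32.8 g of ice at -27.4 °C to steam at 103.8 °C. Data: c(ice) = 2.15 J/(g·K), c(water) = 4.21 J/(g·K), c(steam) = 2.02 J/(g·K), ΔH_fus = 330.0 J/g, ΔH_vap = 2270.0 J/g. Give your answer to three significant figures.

q1 (heat ice -27.4→0.0 °C): 32.8 × 2.15 × 27.4 = 1932 J
q2 (melt at 0 °C): 32.8 × 330.0 = 10824 J
q3 (heat water 0.0→100.0 °C): 32.8 × 4.21 × 100.0 = 13809 J
q4 (vaporize at 100 °C): 32.8 × 2270.0 = 74456 J
q5 (heat steam 100.0→103.8 °C): 32.8 × 2.02 × 3.8 = 252 J
Total: 1932 + 10824 + 13809 + 74456 + 252 = 101273 J = 101 kJ

q = 101 kJ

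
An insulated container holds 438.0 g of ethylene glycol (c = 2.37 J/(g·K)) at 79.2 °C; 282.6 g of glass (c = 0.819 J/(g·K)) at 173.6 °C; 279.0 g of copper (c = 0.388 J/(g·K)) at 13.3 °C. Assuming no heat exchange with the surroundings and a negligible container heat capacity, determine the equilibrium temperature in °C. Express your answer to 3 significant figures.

T_f = 89.9 °C

Σ mᵢcᵢ(T − Tᵢ) = 0  ⇒  T = Σ mᵢcᵢTᵢ / Σ mᵢcᵢ
Σ mᵢcᵢ = 438.0×2.37 + 282.6×0.819 + 279.0×0.388 = 1377.7614
Σ mᵢcᵢTᵢ = 1038.06×79.2 + 231.4494×173.6 + 108.252×13.3 = 123830
T = 123830 / 1377.7614 = 89.88 °C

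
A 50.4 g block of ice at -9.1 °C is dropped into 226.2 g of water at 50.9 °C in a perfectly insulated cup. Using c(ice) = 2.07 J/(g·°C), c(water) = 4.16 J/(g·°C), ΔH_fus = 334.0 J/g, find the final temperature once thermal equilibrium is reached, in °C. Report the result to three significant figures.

T_f = 26.2 °C

Heat to bring ice to 0 °C and melt it: q₁ = 50.4×2.07×9.1 + 50.4×334.0 = 17783 J
Heat the water can supply cooling to 0 °C: 226.2×4.16×50.9 = 47896.5 J > q₁, so all ice melts.
Energy balance: 226.2×4.16×(50.9 − T) = 17783 + 50.4×4.16×(T − 0)
940.992(50.9 − T) = 17783 + 209.664 T
47896.5 − 17783 = 1150.656 T
T = 30113.5 / 1150.656 = 26.17 °C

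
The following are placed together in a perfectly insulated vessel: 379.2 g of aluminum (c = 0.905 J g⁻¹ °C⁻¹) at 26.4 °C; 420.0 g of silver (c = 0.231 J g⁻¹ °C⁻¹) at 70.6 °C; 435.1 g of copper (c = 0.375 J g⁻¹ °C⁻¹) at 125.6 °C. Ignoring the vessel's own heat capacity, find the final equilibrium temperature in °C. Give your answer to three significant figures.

Σ mᵢcᵢ(T − Tᵢ) = 0  ⇒  T = Σ mᵢcᵢTᵢ / Σ mᵢcᵢ
Σ mᵢcᵢ = 379.2×0.905 + 420.0×0.231 + 435.1×0.375 = 603.3585
Σ mᵢcᵢTᵢ = 343.176×26.4 + 97.02×70.6 + 163.1625×125.6 = 36403
T = 36403 / 603.3585 = 60.33 °C

T_f = 60.3 °C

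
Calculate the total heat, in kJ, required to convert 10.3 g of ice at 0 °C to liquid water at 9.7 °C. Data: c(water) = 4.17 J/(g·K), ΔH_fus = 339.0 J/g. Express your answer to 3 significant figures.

q = 3.91 kJ

q1 (melt at 0 °C): 10.3 × 339.0 = 3492 J
q2 (heat water 0.0→9.7 °C): 10.3 × 4.17 × 9.7 = 417 J
Total: 3492 + 417 = 3909 J = 3.91 kJ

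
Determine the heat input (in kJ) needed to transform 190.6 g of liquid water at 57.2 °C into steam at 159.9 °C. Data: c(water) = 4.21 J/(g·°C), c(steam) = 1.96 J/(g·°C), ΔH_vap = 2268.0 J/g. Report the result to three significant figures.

q = 489 kJ

q1 (heat water 57.2→100.0 °C): 190.6 × 4.21 × 42.8 = 34344 J
q2 (vaporize at 100 °C): 190.6 × 2268.0 = 432281 J
q3 (heat steam 100.0→159.9 °C): 190.6 × 1.96 × 59.9 = 22377 J
Total: 34344 + 432281 + 22377 = 489002 J = 489 kJ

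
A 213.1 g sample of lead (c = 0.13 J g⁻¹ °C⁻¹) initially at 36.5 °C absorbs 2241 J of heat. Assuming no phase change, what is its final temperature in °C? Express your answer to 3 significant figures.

ΔT = q / (m c) = 2241 / (213.1 × 0.13) = 80.89 °C
T_f = 36.5 + 80.89 = 117.39 °C

T_f = 117 °C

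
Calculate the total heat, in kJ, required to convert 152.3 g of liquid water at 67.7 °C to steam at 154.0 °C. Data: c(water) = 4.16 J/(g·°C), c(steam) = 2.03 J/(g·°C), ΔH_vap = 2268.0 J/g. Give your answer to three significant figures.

q1 (heat water 67.7→100.0 °C): 152.3 × 4.16 × 32.3 = 20464 J
q2 (vaporize at 100 °C): 152.3 × 2268.0 = 345416 J
q3 (heat steam 100.0→154.0 °C): 152.3 × 2.03 × 54.0 = 16695 J
Total: 20464 + 345416 + 16695 = 382575 J = 383 kJ

q = 383 kJ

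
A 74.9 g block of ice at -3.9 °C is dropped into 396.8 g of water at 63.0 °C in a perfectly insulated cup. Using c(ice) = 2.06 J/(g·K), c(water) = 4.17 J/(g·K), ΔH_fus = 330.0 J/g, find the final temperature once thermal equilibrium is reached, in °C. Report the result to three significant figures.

Heat to bring ice to 0 °C and melt it: q₁ = 74.9×2.06×3.9 + 74.9×330.0 = 25319 J
Heat the water can supply cooling to 0 °C: 396.8×4.17×63.0 = 104243 J > q₁, so all ice melts.
Energy balance: 396.8×4.17×(63.0 − T) = 25319 + 74.9×4.17×(T − 0)
1654.656(63.0 − T) = 25319 + 312.333 T
104243 − 25319 = 1966.989 T
T = 78924 / 1966.989 = 40.12 °C

T_f = 40.1 °C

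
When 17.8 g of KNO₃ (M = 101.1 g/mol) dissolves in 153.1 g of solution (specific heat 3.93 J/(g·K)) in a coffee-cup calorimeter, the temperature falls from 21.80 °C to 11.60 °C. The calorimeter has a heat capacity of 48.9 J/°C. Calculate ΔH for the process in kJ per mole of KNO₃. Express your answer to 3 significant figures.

ΔH = 37.7 kJ/mol

|ΔT| = |11.60 − 21.80| = 10.20 °C
|q_surr| = (153.1 × 3.93 + 48.9) × 10.20 = 650.583 × 10.20 = 6636 J
n(KNO₃) = 17.8 / 101.1 = 0.1761 mol
Temperature fell, so q_rxn = +|q_surr| = 6.636 kJ
ΔH = q_rxn / n = 37.68 kJ/mol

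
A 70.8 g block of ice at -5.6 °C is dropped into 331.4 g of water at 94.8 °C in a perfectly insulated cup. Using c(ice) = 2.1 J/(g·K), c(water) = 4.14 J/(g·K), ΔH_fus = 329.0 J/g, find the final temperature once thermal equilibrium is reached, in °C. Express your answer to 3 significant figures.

Heat to bring ice to 0 °C and melt it: q₁ = 70.8×2.1×5.6 + 70.8×329.0 = 24126 J
Heat the water can supply cooling to 0 °C: 331.4×4.14×94.8 = 130065 J > q₁, so all ice melts.
Energy balance: 331.4×4.14×(94.8 − T) = 24126 + 70.8×4.14×(T − 0)
1371.996(94.8 − T) = 24126 + 293.112 T
130065 − 24126 = 1665.108 T
T = 105939 / 1665.108 = 63.62 °C

T_f = 63.6 °C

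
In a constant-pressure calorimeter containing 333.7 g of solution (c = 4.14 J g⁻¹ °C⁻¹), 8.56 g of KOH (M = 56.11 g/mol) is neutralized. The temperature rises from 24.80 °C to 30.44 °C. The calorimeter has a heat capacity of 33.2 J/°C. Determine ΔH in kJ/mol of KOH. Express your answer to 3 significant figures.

ΔH = -52.3 kJ/mol

|ΔT| = |30.44 − 24.80| = 5.64 °C
|q_surr| = (333.7 × 4.14 + 33.2) × 5.64 = 1414.718 × 5.64 = 7979 J
n(KOH) = 8.56 / 56.11 = 0.1526 mol
Temperature rose, so q_rxn = −|q_surr| = -7.979 kJ
ΔH = q_rxn / n = -52.29 kJ/mol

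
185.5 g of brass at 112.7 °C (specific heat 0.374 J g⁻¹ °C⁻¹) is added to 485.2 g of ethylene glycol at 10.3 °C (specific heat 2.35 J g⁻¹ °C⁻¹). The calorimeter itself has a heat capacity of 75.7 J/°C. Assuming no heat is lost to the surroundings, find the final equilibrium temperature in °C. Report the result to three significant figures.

T_f = 15.8 °C

Heat lost by brass = heat gained by ethylene glycol + calorimeter.
(185.5)(0.374)(112.7 − T) = [(485.2)(2.35) + 75.7](T − 10.3)
69.377 (112.7 − T) = 1215.92 (T − 10.3)
7818.8 − 69.377 T = 1215.92 T − 12524
20342.8 = 1285.297 T
T = 15.83 °C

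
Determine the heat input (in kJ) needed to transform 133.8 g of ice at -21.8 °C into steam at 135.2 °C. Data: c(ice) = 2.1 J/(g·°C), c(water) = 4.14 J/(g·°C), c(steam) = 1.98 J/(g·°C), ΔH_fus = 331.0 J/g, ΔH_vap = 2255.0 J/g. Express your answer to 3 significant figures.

q = 417 kJ

q1 (heat ice -21.8→0.0 °C): 133.8 × 2.1 × 21.8 = 6125 J
q2 (melt at 0 °C): 133.8 × 331.0 = 44288 J
q3 (heat water 0.0→100.0 °C): 133.8 × 4.14 × 100.0 = 55393 J
q4 (vaporize at 100 °C): 133.8 × 2255.0 = 301719 J
q5 (heat steam 100.0→135.2 °C): 133.8 × 1.98 × 35.2 = 9325 J
Total: 6125 + 44288 + 55393 + 301719 + 9325 = 416850 J = 417 kJ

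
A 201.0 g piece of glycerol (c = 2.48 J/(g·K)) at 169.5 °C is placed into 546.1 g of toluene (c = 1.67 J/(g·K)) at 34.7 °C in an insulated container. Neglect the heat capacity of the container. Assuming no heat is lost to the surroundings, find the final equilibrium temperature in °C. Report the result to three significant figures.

T_f = 82.3 °C

Heat lost by glycerol = heat gained by toluene.
(201.0)(2.48)(169.5 − T) = (546.1)(1.67)(T − 34.7)
498.48 (169.5 − T) = 911.987 (T − 34.7)
84492 − 498.48 T = 911.987 T − 31646
116138 = 1410.467 T
T = 82.34 °C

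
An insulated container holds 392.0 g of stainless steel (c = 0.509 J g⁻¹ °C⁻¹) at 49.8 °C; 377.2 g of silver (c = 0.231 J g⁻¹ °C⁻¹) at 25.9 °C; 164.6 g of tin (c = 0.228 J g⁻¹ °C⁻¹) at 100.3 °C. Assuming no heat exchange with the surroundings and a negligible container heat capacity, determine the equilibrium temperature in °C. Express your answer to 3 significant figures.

T_f = 49.2 °C

Σ mᵢcᵢ(T − Tᵢ) = 0  ⇒  T = Σ mᵢcᵢTᵢ / Σ mᵢcᵢ
Σ mᵢcᵢ = 392.0×0.509 + 377.2×0.231 + 164.6×0.228 = 324.1900
Σ mᵢcᵢTᵢ = 199.528×49.8 + 87.1332×25.9 + 37.5288×100.3 = 15957
T = 15957 / 324.1900 = 49.22 °C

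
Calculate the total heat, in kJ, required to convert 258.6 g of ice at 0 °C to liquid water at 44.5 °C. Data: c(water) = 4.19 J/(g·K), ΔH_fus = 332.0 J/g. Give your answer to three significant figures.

q = 134 kJ

q1 (melt at 0 °C): 258.6 × 332.0 = 85855 J
q2 (heat water 0.0→44.5 °C): 258.6 × 4.19 × 44.5 = 48217 J
Total: 85855 + 48217 = 134072 J = 134 kJ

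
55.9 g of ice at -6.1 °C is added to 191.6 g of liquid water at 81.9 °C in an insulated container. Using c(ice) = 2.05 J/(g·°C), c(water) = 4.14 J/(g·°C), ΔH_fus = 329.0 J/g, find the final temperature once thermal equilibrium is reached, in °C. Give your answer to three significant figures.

Heat to bring ice to 0 °C and melt it: q₁ = 55.9×2.05×6.1 + 55.9×329.0 = 19090 J
Heat the water can supply cooling to 0 °C: 191.6×4.14×81.9 = 64965.0 J > q₁, so all ice melts.
Energy balance: 191.6×4.14×(81.9 − T) = 19090 + 55.9×4.14×(T − 0)
793.224(81.9 − T) = 19090 + 231.426 T
64965.0 − 19090 = 1024.650 T
T = 45875.0 / 1024.650 = 44.77 °C

T_f = 44.8 °C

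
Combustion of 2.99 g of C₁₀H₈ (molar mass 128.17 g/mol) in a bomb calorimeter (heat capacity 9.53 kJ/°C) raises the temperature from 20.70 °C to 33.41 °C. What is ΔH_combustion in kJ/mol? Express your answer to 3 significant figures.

ΔT = 33.41 − 20.70 = 12.71 °C
q_cal = C_cal × ΔT = 9.53 × 12.71 = 121.1263 kJ
n = 2.99 / 128.17 = 0.02333 mol
q_rxn = −q_cal = -121.1263 kJ
ΔH = -121.1263 / 0.02333 = -5192 kJ/mol

ΔH = -5190 kJ/mol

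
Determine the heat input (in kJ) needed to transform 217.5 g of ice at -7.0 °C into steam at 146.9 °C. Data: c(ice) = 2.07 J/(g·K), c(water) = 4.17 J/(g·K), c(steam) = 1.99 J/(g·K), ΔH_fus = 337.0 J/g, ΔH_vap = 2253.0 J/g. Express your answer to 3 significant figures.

q = 677 kJ

q1 (heat ice -7.0→0.0 °C): 217.5 × 2.07 × 7.0 = 3152 J
q2 (melt at 0 °C): 217.5 × 337.0 = 73298 J
q3 (heat water 0.0→100.0 °C): 217.5 × 4.17 × 100.0 = 90698 J
q4 (vaporize at 100 °C): 217.5 × 2253.0 = 490028 J
q5 (heat steam 100.0→146.9 °C): 217.5 × 1.99 × 46.9 = 20299 J
Total: 3152 + 73298 + 90698 + 490028 + 20299 = 677475 J = 677 kJ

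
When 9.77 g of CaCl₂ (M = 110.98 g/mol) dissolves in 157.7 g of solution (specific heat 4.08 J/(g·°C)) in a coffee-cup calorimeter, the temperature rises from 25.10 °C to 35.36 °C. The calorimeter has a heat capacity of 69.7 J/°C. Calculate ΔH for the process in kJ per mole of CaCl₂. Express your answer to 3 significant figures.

|ΔT| = |35.36 − 25.10| = 10.26 °C
|q_surr| = (157.7 × 4.08 + 69.7) × 10.26 = 713.116 × 10.26 = 7317 J
n(CaCl₂) = 9.77 / 110.98 = 0.08803 mol
Temperature rose, so q_rxn = −|q_surr| = -7.317 kJ
ΔH = q_rxn / n = -83.12 kJ/mol

ΔH = -83.1 kJ/mol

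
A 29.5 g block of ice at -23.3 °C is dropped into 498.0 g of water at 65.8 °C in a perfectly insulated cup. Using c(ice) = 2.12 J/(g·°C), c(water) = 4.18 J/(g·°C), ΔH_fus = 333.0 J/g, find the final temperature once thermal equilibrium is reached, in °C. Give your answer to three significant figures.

T_f = 57.0 °C

Heat to bring ice to 0 °C and melt it: q₁ = 29.5×2.12×23.3 + 29.5×333.0 = 11281 J
Heat the water can supply cooling to 0 °C: 498.0×4.18×65.8 = 136972 J > q₁, so all ice melts.
Energy balance: 498.0×4.18×(65.8 − T) = 11281 + 29.5×4.18×(T − 0)
2081.64(65.8 − T) = 11281 + 123.31 T
136972 − 11281 = 2204.95 T
T = 125691 / 2204.95 = 57.00 °C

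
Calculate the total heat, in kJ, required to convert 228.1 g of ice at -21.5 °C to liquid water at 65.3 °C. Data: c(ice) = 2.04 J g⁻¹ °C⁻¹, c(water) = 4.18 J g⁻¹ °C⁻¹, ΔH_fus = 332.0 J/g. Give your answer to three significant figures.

q = 148 kJ

q1 (heat ice -21.5→0.0 °C): 228.1 × 2.04 × 21.5 = 10004 J
q2 (melt at 0 °C): 228.1 × 332.0 = 75729 J
q3 (heat water 0.0→65.3 °C): 228.1 × 4.18 × 65.3 = 62261 J
Total: 10004 + 75729 + 62261 = 147994 J = 148 kJ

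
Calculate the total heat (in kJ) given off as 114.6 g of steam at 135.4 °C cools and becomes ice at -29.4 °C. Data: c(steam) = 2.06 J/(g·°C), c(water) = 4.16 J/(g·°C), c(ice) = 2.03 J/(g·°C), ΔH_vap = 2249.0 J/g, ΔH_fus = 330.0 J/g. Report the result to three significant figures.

q = 358 kJ

q1 (cool steam 135.4→100 °C): 114.6 × 2.06 × 35.4 = 8357 J
q2 (condense at 100 °C): 114.6 × 2249.0 = 257735 J
q3 (cool water 100→0 °C): 114.6 × 4.16 × 100.0 = 47674 J
q4 (freeze at 0 °C): 114.6 × 330.0 = 37818 J
q5 (cool ice 0→-29.4 °C): 114.6 × 2.03 × 29.4 = 6840 J
Total: 8357 + 257735 + 47674 + 37818 + 6840 = 358424 J = 358 kJ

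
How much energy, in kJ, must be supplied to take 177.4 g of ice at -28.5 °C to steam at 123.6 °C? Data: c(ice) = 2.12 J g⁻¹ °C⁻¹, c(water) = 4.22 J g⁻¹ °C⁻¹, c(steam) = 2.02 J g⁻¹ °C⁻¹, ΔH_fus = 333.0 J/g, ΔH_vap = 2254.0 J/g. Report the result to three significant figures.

q = 553 kJ

q1 (heat ice -28.5→0.0 °C): 177.4 × 2.12 × 28.5 = 10719 J
q2 (melt at 0 °C): 177.4 × 333.0 = 59074 J
q3 (heat water 0.0→100.0 °C): 177.4 × 4.22 × 100.0 = 74863 J
q4 (vaporize at 100 °C): 177.4 × 2254.0 = 399860 J
q5 (heat steam 100.0→123.6 °C): 177.4 × 2.02 × 23.6 = 8457 J
Total: 10719 + 59074 + 74863 + 399860 + 8457 = 552973 J = 553 kJ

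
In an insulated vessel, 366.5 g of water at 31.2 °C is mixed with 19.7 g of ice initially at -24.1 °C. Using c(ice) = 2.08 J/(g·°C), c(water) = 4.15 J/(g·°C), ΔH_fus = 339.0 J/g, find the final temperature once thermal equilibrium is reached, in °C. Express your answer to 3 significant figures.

T_f = 24.8 °C

Heat to bring ice to 0 °C and melt it: q₁ = 19.7×2.08×24.1 + 19.7×339.0 = 7665.8 J
Heat the water can supply cooling to 0 °C: 366.5×4.15×31.2 = 47454.4 J > q₁, so all ice melts.
Energy balance: 366.5×4.15×(31.2 − T) = 7665.8 + 19.7×4.15×(T − 0)
1520.975(31.2 − T) = 7665.8 + 81.755 T
47454.4 − 7665.8 = 1602.730 T
T = 39788.6 / 1602.730 = 24.83 °C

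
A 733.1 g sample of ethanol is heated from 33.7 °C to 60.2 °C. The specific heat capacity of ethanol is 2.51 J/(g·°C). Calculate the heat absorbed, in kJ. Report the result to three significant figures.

q = m c ΔT = 733.1 × 2.51 × (60.2 − 33.7)
q = 733.1 × 2.51 × 26.5 = 48760 J = 48.8 kJ

q = 48.8 kJ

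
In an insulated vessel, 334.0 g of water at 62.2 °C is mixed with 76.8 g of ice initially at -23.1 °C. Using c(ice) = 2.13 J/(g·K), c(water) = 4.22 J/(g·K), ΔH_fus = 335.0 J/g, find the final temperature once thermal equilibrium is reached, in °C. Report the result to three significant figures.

Heat to bring ice to 0 °C and melt it: q₁ = 76.8×2.13×23.1 + 76.8×335.0 = 29507 J
Heat the water can supply cooling to 0 °C: 334.0×4.22×62.2 = 87669.7 J > q₁, so all ice melts.
Energy balance: 334.0×4.22×(62.2 − T) = 29507 + 76.8×4.22×(T − 0)
1409.48(62.2 − T) = 29507 + 324.096 T
87669.7 − 29507 = 1733.576 T
T = 58162.7 / 1733.576 = 33.55 °C

T_f = 33.6 °C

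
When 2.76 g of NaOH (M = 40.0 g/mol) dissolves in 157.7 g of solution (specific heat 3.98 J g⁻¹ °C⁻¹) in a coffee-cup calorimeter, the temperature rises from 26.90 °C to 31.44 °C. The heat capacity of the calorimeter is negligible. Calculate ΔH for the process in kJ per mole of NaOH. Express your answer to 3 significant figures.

ΔH = -41.3 kJ/mol

|ΔT| = |31.44 − 26.90| = 4.54 °C
|q_surr| = (157.7 × 3.98) × 4.54 = 627.646 × 4.54 = 2850 J
n(NaOH) = 2.76 / 40.0 = 0.06900 mol
Temperature rose, so q_rxn = −|q_surr| = -2.850 kJ
ΔH = q_rxn / n = -41.30 kJ/mol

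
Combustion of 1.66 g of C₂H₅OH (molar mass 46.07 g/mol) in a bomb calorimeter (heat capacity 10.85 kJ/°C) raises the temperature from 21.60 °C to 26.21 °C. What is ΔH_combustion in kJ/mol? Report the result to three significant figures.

ΔT = 26.21 − 21.60 = 4.61 °C
q_cal = C_cal × ΔT = 10.85 × 4.61 = 50.0185 kJ
n = 1.66 / 46.07 = 0.03603 mol
q_rxn = −q_cal = -50.0185 kJ
ΔH = -50.0185 / 0.03603 = -1388 kJ/mol

ΔH = -1390 kJ/mol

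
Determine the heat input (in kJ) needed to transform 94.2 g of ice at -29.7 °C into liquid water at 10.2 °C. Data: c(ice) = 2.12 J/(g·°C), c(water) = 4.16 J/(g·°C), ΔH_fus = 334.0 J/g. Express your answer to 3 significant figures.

q1 (heat ice -29.7→0.0 °C): 94.2 × 2.12 × 29.7 = 5931 J
q2 (melt at 0 °C): 94.2 × 334.0 = 31463 J
q3 (heat water 0.0→10.2 °C): 94.2 × 4.16 × 10.2 = 3997 J
Total: 5931 + 31463 + 3997 = 41391 J = 41.4 kJ

q = 41.4 kJ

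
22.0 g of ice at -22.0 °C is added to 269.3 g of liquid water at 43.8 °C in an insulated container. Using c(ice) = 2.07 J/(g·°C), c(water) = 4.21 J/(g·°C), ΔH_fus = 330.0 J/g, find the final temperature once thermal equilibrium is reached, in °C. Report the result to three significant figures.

T_f = 33.8 °C

Heat to bring ice to 0 °C and melt it: q₁ = 22.0×2.07×22.0 + 22.0×330.0 = 8261.9 J
Heat the water can supply cooling to 0 °C: 269.3×4.21×43.8 = 49658.4 J > q₁, so all ice melts.
Energy balance: 269.3×4.21×(43.8 − T) = 8261.9 + 22.0×4.21×(T − 0)
1133.753(43.8 − T) = 8261.9 + 92.62 T
49658.4 − 8261.9 = 1226.373 T
T = 41396.5 / 1226.373 = 33.76 °C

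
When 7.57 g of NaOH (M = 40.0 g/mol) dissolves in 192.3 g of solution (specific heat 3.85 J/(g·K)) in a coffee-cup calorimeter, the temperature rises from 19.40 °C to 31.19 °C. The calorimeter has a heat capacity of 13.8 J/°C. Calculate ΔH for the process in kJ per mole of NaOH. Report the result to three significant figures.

ΔH = -47.0 kJ/mol

|ΔT| = |31.19 − 19.40| = 11.79 °C
|q_surr| = (192.3 × 3.85 + 13.8) × 11.79 = 754.155 × 11.79 = 8891 J
n(NaOH) = 7.57 / 40.0 = 0.1893 mol
Temperature rose, so q_rxn = −|q_surr| = -8.891 kJ
ΔH = q_rxn / n = -46.97 kJ/mol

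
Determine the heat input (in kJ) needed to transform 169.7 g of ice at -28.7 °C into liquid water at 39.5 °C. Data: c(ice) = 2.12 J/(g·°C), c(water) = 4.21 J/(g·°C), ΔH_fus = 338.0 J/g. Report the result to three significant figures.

q = 95.9 kJ

q1 (heat ice -28.7→0.0 °C): 169.7 × 2.12 × 28.7 = 10325 J
q2 (melt at 0 °C): 169.7 × 338.0 = 57359 J
q3 (heat water 0.0→39.5 °C): 169.7 × 4.21 × 39.5 = 28220 J
Total: 10325 + 57359 + 28220 = 95904 J = 95.9 kJ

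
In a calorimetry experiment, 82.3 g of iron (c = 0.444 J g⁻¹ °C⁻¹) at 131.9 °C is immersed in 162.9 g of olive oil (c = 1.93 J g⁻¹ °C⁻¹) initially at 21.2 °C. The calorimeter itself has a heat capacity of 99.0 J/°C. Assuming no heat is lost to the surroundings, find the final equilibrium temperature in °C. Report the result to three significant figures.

T_f = 30.2 °C

Heat lost by iron = heat gained by olive oil + calorimeter.
(82.3)(0.444)(131.9 − T) = [(162.9)(1.93) + 99.0](T − 21.2)
36.5412 (131.9 − T) = 413.397 (T − 21.2)
4819.8 − 36.5412 T = 413.397 T − 8764.0
13583.8 = 449.9382 T
T = 30.19 °C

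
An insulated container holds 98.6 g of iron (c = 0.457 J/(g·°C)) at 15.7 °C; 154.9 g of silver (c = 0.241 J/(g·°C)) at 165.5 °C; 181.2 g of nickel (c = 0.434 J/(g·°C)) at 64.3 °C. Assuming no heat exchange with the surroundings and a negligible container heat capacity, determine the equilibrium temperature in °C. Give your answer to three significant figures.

Σ mᵢcᵢ(T − Tᵢ) = 0  ⇒  T = Σ mᵢcᵢTᵢ / Σ mᵢcᵢ
Σ mᵢcᵢ = 98.6×0.457 + 154.9×0.241 + 181.2×0.434 = 161.0319
Σ mᵢcᵢTᵢ = 45.0602×15.7 + 37.3309×165.5 + 78.6408×64.3 = 11942
T = 11942 / 161.0319 = 74.16 °C

T_f = 74.2 °C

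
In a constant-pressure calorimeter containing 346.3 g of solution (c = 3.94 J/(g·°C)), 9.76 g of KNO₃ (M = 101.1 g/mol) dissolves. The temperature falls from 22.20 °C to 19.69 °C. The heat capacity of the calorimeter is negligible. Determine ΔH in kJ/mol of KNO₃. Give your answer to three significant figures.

ΔH = 35.5 kJ/mol

|ΔT| = |19.69 − 22.20| = 2.51 °C
|q_surr| = (346.3 × 3.94) × 2.51 = 1364.422 × 2.51 = 3425 J
n(KNO₃) = 9.76 / 101.1 = 0.09654 mol
Temperature fell, so q_rxn = +|q_surr| = 3.425 kJ
ΔH = q_rxn / n = 35.48 kJ/mol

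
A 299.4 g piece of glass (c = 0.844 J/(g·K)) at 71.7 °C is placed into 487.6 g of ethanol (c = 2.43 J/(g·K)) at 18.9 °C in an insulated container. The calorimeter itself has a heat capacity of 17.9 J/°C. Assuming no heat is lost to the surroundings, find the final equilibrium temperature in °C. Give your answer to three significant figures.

T_f = 28.1 °C

Heat lost by glass = heat gained by ethanol + calorimeter.
(299.4)(0.844)(71.7 − T) = [(487.6)(2.43) + 17.9](T − 18.9)
252.6936 (71.7 − T) = 1202.768 (T − 18.9)
18118 − 252.6936 T = 1202.768 T − 22732
40850 = 1455.4616 T
T = 28.07 °C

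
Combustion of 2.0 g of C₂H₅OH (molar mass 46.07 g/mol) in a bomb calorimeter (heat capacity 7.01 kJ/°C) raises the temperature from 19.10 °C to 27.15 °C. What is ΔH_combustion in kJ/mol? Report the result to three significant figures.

ΔH = -1300 kJ/mol

ΔT = 27.15 − 19.10 = 8.05 °C
q_cal = C_cal × ΔT = 7.01 × 8.05 = 56.4305 kJ
n = 2.0 / 46.07 = 0.04341 mol
q_rxn = −q_cal = -56.4305 kJ
ΔH = -56.4305 / 0.04341 = -1300 kJ/mol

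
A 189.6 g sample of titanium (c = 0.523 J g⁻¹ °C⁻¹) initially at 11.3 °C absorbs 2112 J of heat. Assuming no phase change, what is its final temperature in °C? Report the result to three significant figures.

T_f = 32.6 °C

ΔT = q / (m c) = 2112 / (189.6 × 0.523) = 21.30 °C
T_f = 11.3 + 21.30 = 32.60 °C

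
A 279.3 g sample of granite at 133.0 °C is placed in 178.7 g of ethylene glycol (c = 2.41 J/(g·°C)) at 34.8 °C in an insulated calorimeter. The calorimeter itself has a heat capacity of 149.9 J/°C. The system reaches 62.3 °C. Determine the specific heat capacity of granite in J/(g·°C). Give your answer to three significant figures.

c = 0.809 J/(g·°C)

q_gained = (178.7 × 2.41 + 149.9) × (62.3 − 34.8) = 15970 J
q_lost = 279.3 × c × (133.0 − 62.3) = 19746.51 c
Set equal: c = 15970 / 19746.51 = 0.809 J/(g·°C)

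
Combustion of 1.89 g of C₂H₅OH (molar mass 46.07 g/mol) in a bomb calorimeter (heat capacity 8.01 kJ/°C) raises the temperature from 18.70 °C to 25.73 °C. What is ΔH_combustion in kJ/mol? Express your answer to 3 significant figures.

ΔT = 25.73 − 18.70 = 7.03 °C
q_cal = C_cal × ΔT = 8.01 × 7.03 = 56.3103 kJ
n = 1.89 / 46.07 = 0.04102 mol
q_rxn = −q_cal = -56.3103 kJ
ΔH = -56.3103 / 0.04102 = -1373 kJ/mol

ΔH = -1370 kJ/mol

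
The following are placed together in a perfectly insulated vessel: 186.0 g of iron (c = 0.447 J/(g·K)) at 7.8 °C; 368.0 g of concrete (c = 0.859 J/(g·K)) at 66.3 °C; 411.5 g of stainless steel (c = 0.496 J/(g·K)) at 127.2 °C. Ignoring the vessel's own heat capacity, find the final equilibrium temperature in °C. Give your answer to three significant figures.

T_f = 78.8 °C

Σ mᵢcᵢ(T − Tᵢ) = 0  ⇒  T = Σ mᵢcᵢTᵢ / Σ mᵢcᵢ
Σ mᵢcᵢ = 186.0×0.447 + 368.0×0.859 + 411.5×0.496 = 603.358
Σ mᵢcᵢTᵢ = 83.142×7.8 + 316.112×66.3 + 204.104×127.2 = 47569
T = 47569 / 603.358 = 78.84 °C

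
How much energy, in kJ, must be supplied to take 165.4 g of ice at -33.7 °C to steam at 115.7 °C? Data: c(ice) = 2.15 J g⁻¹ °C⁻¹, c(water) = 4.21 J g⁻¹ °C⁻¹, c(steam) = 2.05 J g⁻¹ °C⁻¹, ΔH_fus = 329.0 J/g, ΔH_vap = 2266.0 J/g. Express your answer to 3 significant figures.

q1 (heat ice -33.7→0.0 °C): 165.4 × 2.15 × 33.7 = 11984 J
q2 (melt at 0 °C): 165.4 × 329.0 = 54417 J
q3 (heat water 0.0→100.0 °C): 165.4 × 4.21 × 100.0 = 69633 J
q4 (vaporize at 100 °C): 165.4 × 2266.0 = 374796 J
q5 (heat steam 100.0→115.7 °C): 165.4 × 2.05 × 15.7 = 5323 J
Total: 11984 + 54417 + 69633 + 374796 + 5323 = 516153 J = 516 kJ

q = 516 kJ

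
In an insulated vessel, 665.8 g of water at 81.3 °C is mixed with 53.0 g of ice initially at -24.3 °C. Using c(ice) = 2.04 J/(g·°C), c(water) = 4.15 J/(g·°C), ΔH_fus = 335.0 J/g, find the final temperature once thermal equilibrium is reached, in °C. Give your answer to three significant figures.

Heat to bring ice to 0 °C and melt it: q₁ = 53.0×2.04×24.3 + 53.0×335.0 = 20382 J
Heat the water can supply cooling to 0 °C: 665.8×4.15×81.3 = 224638 J > q₁, so all ice melts.
Energy balance: 665.8×4.15×(81.3 − T) = 20382 + 53.0×4.15×(T − 0)
2763.07(81.3 − T) = 20382 + 219.95 T
224638 − 20382 = 2983.02 T
T = 204256 / 2983.02 = 68.47 °C

T_f = 68.5 °C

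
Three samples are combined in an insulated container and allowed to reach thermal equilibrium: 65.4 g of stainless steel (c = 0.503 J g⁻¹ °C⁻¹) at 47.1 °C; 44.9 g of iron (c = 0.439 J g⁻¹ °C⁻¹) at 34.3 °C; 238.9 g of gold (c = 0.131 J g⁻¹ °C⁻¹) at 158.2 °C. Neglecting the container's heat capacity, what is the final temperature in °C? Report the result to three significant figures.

T_f = 85.5 °C

Σ mᵢcᵢ(T − Tᵢ) = 0  ⇒  T = Σ mᵢcᵢTᵢ / Σ mᵢcᵢ
Σ mᵢcᵢ = 65.4×0.503 + 44.9×0.439 + 238.9×0.131 = 83.9032
Σ mᵢcᵢTᵢ = 32.8962×47.1 + 19.7111×34.3 + 31.2959×158.2 = 7176.5
T = 7176.5 / 83.9032 = 85.53 °C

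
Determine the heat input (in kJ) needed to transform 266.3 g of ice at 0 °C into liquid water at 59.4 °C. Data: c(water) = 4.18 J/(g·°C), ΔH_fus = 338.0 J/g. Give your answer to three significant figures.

q = 156 kJ

q1 (melt at 0 °C): 266.3 × 338.0 = 90009 J
q2 (heat water 0.0→59.4 °C): 266.3 × 4.18 × 59.4 = 66120 J
Total: 90009 + 66120 = 156129 J = 156 kJ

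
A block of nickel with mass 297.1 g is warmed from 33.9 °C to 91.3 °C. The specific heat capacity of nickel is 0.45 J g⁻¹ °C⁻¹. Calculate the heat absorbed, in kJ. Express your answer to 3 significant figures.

q = m c ΔT = 297.1 × 0.45 × (91.3 − 33.9)
q = 297.1 × 0.45 × 57.4 = 7674 J = 7.67 kJ

q = 7.67 kJ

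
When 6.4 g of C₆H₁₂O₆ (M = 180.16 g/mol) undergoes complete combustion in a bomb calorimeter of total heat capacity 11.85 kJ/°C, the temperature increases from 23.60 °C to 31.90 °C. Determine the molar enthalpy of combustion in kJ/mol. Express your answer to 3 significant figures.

ΔH = -2770 kJ/mol

ΔT = 31.90 − 23.60 = 8.30 °C
q_cal = C_cal × ΔT = 11.85 × 8.30 = 98.355 kJ
n = 6.4 / 180.16 = 0.03552 mol
q_rxn = −q_cal = -98.355 kJ
ΔH = -98.355 / 0.03552 = -2769 kJ/mol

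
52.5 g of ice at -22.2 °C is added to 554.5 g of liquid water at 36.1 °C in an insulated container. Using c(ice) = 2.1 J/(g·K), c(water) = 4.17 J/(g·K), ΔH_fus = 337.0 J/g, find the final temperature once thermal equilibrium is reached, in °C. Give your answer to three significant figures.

Heat to bring ice to 0 °C and melt it: q₁ = 52.5×2.1×22.2 + 52.5×337.0 = 20140 J
Heat the water can supply cooling to 0 °C: 554.5×4.17×36.1 = 83472.8 J > q₁, so all ice melts.
Energy balance: 554.5×4.17×(36.1 − T) = 20140 + 52.5×4.17×(T − 0)
2312.265(36.1 − T) = 20140 + 218.925 T
83472.8 − 20140 = 2531.190 T
T = 63332.8 / 2531.190 = 25.02 °C

T_f = 25.0 °C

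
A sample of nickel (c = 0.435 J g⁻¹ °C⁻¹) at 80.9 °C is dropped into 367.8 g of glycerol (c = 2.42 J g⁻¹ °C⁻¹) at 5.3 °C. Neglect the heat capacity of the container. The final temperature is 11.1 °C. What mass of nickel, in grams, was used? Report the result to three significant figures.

q_gained = (367.8 × 2.42) × (11.1 − 5.3) = 5162 J
q_lost = m × 0.435 × (80.9 − 11.1) = 30.363 m
m = 5162 / 30.363 = 170 g

m = 170 g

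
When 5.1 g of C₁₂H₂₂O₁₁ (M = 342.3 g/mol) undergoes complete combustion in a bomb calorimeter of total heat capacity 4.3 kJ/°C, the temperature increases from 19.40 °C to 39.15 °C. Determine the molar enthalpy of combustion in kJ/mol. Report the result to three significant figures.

ΔH = -5700 kJ/mol

ΔT = 39.15 − 19.40 = 19.75 °C
q_cal = C_cal × ΔT = 4.3 × 19.75 = 84.925 kJ
n = 5.1 / 342.3 = 0.01490 mol
q_rxn = −q_cal = -84.925 kJ
ΔH = -84.925 / 0.01490 = -5700 kJ/mol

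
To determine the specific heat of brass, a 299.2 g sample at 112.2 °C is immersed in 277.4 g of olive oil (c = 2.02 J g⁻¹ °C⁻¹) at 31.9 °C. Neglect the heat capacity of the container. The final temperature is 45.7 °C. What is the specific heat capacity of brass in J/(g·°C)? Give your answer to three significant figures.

c = 0.389 J/(g·°C)

q_gained = (277.4 × 2.02) × (45.7 − 31.9) = 7733 J
q_lost = 299.2 × c × (112.2 − 45.7) = 19896.8 c
Set equal: c = 7733 / 19896.8 = 0.389 J/(g·°C)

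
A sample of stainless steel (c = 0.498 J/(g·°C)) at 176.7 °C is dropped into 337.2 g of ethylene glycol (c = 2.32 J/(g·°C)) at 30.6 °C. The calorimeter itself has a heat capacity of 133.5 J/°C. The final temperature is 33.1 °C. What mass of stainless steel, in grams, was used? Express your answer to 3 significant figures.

m = 32.0 g

q_gained = (337.2 × 2.32 + 133.5) × (33.1 − 30.6) = 2290 J
q_lost = m × 0.498 × (176.7 − 33.1) = 71.5128 m
m = 2290 / 71.5128 = 32.0 g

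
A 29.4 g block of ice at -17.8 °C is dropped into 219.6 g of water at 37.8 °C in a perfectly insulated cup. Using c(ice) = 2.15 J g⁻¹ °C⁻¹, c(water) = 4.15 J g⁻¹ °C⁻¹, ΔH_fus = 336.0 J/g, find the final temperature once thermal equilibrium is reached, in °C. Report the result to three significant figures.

Heat to bring ice to 0 °C and melt it: q₁ = 29.4×2.15×17.8 + 29.4×336.0 = 11004 J
Heat the water can supply cooling to 0 °C: 219.6×4.15×37.8 = 34448.7 J > q₁, so all ice melts.
Energy balance: 219.6×4.15×(37.8 − T) = 11004 + 29.4×4.15×(T − 0)
911.34(37.8 − T) = 11004 + 122.01 T
34448.7 − 11004 = 1033.35 T
T = 23444.7 / 1033.35 = 22.69 °C

T_f = 22.7 °C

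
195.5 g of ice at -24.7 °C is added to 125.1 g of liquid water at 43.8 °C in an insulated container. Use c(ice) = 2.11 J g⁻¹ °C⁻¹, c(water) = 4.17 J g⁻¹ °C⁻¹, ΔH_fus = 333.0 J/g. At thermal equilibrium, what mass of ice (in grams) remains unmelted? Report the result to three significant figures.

m_ice remaining = 157 g

Heat to warm all ice to 0 °C: 195.5×2.11×24.7 = 10189 J
Heat released by water cooling to 0 °C: 125.1×4.17×43.8 = 22849 J
22849 J < 10189 + 195.5×333.0 = 75290.5 J, so not all ice melts; final T = 0 °C.
Heat left for melting: 22849 − 10189 = 12660 J
Mass melted = 12660 / 333.0 = 38.02 g
Ice remaining = 195.5 − 38.02 = 157.48 g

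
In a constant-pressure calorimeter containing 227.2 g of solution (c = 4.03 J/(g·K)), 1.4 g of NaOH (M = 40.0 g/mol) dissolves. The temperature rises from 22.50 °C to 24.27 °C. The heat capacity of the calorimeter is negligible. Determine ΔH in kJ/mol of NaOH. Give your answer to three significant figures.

ΔH = -46.3 kJ/mol

|ΔT| = |24.27 − 22.50| = 1.77 °C
|q_surr| = (227.2 × 4.03) × 1.77 = 915.616 × 1.77 = 1621 J
n(NaOH) = 1.4 / 40.0 = 0.03500 mol
Temperature rose, so q_rxn = −|q_surr| = -1.621 kJ
ΔH = q_rxn / n = -46.31 kJ/mol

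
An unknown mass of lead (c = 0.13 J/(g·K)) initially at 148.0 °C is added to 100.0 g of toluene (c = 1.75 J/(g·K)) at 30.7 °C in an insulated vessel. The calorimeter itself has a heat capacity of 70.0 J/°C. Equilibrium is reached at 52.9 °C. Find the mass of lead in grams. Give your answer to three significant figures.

m = 440 g

q_gained = (100.0 × 1.75 + 70.0) × (52.9 − 30.7) = 5439 J
q_lost = m × 0.13 × (148.0 − 52.9) = 12.363 m
m = 5439 / 12.363 = 440 g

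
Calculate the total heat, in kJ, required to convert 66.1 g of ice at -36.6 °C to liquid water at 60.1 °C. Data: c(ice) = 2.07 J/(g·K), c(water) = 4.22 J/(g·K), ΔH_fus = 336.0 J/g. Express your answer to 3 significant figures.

q1 (heat ice -36.6→0.0 °C): 66.1 × 2.07 × 36.6 = 5008 J
q2 (melt at 0 °C): 66.1 × 336.0 = 22210 J
q3 (heat water 0.0→60.1 °C): 66.1 × 4.22 × 60.1 = 16764 J
Total: 5008 + 22210 + 16764 = 43982 J = 44.0 kJ

q = 44.0 kJ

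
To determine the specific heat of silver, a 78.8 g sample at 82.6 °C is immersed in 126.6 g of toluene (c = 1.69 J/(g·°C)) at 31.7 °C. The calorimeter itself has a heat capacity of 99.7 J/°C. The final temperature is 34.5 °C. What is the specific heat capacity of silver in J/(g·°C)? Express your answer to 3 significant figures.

c = 0.232 J/(g·°C)

q_gained = (126.6 × 1.69 + 99.7) × (34.5 − 31.7) = 878.2 J
q_lost = 78.8 × c × (82.6 − 34.5) = 3790.28 c
Set equal: c = 878.2 / 3790.28 = 0.232 J/(g·°C)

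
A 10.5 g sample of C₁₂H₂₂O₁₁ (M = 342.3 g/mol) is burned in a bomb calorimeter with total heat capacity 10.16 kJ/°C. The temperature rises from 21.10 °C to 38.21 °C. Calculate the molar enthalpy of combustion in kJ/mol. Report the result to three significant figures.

ΔT = 38.21 − 21.10 = 17.11 °C
q_cal = C_cal × ΔT = 10.16 × 17.11 = 173.8376 kJ
n = 10.5 / 342.3 = 0.03067 mol
q_rxn = −q_cal = -173.8376 kJ
ΔH = -173.8376 / 0.03067 = -5668 kJ/mol

ΔH = -5670 kJ/mol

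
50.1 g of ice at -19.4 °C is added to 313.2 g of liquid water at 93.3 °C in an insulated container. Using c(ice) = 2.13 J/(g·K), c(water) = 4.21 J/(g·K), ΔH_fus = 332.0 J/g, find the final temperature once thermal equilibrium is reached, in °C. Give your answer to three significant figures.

Heat to bring ice to 0 °C and melt it: q₁ = 50.1×2.13×19.4 + 50.1×332.0 = 18703 J
Heat the water can supply cooling to 0 °C: 313.2×4.21×93.3 = 123023 J > q₁, so all ice melts.
Energy balance: 313.2×4.21×(93.3 − T) = 18703 + 50.1×4.21×(T − 0)
1318.572(93.3 − T) = 18703 + 210.921 T
123023 − 18703 = 1529.493 T
T = 104320 / 1529.493 = 68.21 °C

T_f = 68.2 °C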